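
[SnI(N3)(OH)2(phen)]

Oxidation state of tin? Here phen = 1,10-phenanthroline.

No counter-ion: the bracketed complex is neutral.
Ligand charges: 2×OH = -2; 1×I = -1; 1×N3 = -1; 1×phen neutral; sum -4.
Sn + (-4) = 0 ⇒ Sn is +4.

+4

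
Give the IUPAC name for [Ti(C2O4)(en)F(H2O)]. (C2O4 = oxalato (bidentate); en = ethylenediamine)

aqua(ethylenediamine)fluorooxalatotitanium(III)

There is no counter-ion, so the complex is neutral overall.
Ligand charges: 1×oxalato (-2 each), 1×ethylenediamine (neutral), 1×fluoro (-1 each), 1×aqua (neutral); total -3. So Ti + (-3) = 0, giving Ti = +3.
Ligands are named alphabetically: aqua before ethylenediamine before fluoro before oxalato.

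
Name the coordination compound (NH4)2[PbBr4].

The 2 ammonium counter-ions carry a total charge of +2, so each complex ion is 2−.
Ligand charges: 4×bromo (-1 each); total -4. So Pb + (-4) = 2−, giving Pb = +2.
The complex ion is anionic, so lead takes the -ate form plumbate(II).

ammonium tetrabromoplumbate(II)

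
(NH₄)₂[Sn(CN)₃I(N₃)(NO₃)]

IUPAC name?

The 2 ammonium counter-ions carry a total charge of +2, so each complex ion is 2−.
Ligand charges: 1×nitrato (-1 each), 1×azido (-1 each), 1×iodo (-1 each), 3×cyano (-1 each); total -6. So Sn + (-6) = 2−, giving Sn = +4.
Ligands are named alphabetically: azido before cyano before iodo before nitrato.
The complex ion is anionic, so tin takes the -ate form stannate(IV).

ammonium azidotricyanoiodonitratostannate(IV)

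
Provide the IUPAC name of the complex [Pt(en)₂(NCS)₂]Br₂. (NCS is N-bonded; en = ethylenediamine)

The 2 bromide counter-ions carry a total charge of -2, so each complex ion is 2+.
Ligand charges: 2×isothiocyanato (-1 each), 2×ethylenediamine (neutral); total -2. So Pt + (-2) = 2+, giving Pt = +4.
Ligands are named alphabetically: ethylenediamine before isothiocyanato.

bis(ethylenediamine)diisothiocyanatoplatinum(IV) bromide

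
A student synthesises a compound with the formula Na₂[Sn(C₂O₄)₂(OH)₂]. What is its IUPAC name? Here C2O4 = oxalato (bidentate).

The 2 sodium counter-ions carry a total charge of +2, so each complex ion is 2−.
Ligand charges: 2×oxalato (-2 each), 2×hydroxo (-1 each); total -6. So Sn + (-6) = 2−, giving Sn = +4.
Ligands are named alphabetically: hydroxo before oxalato.
The complex ion is anionic, so tin takes the -ate form stannate(IV).

sodium dihydroxodioxalatostannate(IV)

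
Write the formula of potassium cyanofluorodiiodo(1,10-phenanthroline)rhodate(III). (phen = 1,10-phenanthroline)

Ligands: 1 cyano (CN, -1), 1 fluoro (F, -1), 1 1,10-phenanthroline (phen, neutral), 2 iodo (I, -1). Ligand charge sum = -4.
With Rh in oxidation state +3, the complex ion is [Rh...]^1−.
Charge balance with potassium (+1) requires 1 complex ion per 1 potassium.

K[Rh(CN)FI2(phen)]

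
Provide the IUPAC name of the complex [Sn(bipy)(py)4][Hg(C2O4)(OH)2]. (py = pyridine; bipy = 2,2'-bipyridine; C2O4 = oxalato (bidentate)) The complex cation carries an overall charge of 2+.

(2,2'-bipyridine)tetrakis(pyridine)tin(II) dihydroxooxalatomercurate(II)

The complex cation is given as 2+; its ligand charges sum to 0, so Sn = +2.
A 1:1 salt means the anion carries the equal and opposite charge, 2−.
Anion: ligand charges sum to -4; for the ion to be 2−, Hg = +2.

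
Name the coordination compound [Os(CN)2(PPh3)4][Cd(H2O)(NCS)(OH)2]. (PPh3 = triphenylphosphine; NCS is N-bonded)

Cadmium is always +2 in its complexes; the anion's ligand charges sum to -3, so the complex anion is 1−.
A 1:1 salt means the cation carries the equal and opposite charge, 1+.
Cation: ligand charges sum to -2; for the ion to be 1+, Os = +3.

dicyanotetrakis(triphenylphosphine)osmium(III) aquadihydroxoisothiocyanatocadmate(II)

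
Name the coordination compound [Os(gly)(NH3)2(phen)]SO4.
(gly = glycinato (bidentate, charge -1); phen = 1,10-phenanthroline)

The 1 sulfate counter-ion carries a total charge of -2, so each complex ion is 2+.
Ligand charges: 1×glycinato (-1 each), 1×1,10-phenanthroline (neutral), 2×ammine (neutral); total -1. So Os + (-1) = 2+, giving Os = +3.
Ligands are named alphabetically: ammine before glycinato before phenanthroline.

diammine(glycinato)(1,10-phenanthroline)osmium(III) sulfate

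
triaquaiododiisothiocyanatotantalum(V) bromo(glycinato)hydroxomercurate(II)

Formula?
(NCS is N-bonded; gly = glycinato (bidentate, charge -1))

Cation [Ta…]: ligand charges -3, Ta(V) ⇒ ion charge 2+.
Anion [Hg…]: ligand charges -3, Hg(II) ⇒ ion charge 1−.
One 2+ cation requires 2 of the 1− anion.

[Ta(H2O)3I(NCS)2][HgBr(gly)(OH)]2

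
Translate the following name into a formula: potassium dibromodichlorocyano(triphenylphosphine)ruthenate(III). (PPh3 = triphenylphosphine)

Ligands: 2 bromo (Br, -1), 2 chloro (Cl, -1), 1 triphenylphosphine (PPh3, neutral), 1 cyano (CN, -1). Ligand charge sum = -5.
Charge balance with potassium (+1) requires 1 complex ion per 2 potassium.

K2[RuBr2Cl2(CN)(PPh3)]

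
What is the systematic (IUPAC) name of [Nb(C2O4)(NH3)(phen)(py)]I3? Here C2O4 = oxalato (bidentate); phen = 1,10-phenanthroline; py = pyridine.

The 3 iodide counter-ions carry a total charge of -3, so each complex ion is 3+.
Ligand charges: 1×ammine (neutral), 1×oxalato (-2 each), 1×1,10-phenanthroline (neutral), 1×pyridine (neutral); total -2. So Nb + (-2) = 3+, giving Nb = +5.
Ligands are named alphabetically: ammine before oxalato before phenanthroline before pyridine.

ammineoxalato(1,10-phenanthroline)(pyridine)niobium(V) iodide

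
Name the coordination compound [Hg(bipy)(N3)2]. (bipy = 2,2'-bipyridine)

diazido(2,2'-bipyridine)mercury(II)

There is no counter-ion, so the complex is neutral overall.
Ligand charges: 1×2,2'-bipyridine (neutral), 2×azido (-1 each); total -2. So Hg + (-2) = 0, giving Hg = +2.
Ligands are named alphabetically: azido before bipyridine.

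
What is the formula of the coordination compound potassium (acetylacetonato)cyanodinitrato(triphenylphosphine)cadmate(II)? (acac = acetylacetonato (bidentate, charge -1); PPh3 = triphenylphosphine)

Ligands: 1 acetylacetonato (acac, -1), 1 cyano (CN, -1), 2 nitrato (NO3, -1), 1 triphenylphosphine (PPh3, neutral). Ligand charge sum = -4.
With Cd in oxidation state +2, the complex ion is [Cd...]^2−.
Charge balance with potassium (+1) requires 1 complex ion per 2 potassium.

K2[Cd(acac)(CN)(NO3)2(PPh3)]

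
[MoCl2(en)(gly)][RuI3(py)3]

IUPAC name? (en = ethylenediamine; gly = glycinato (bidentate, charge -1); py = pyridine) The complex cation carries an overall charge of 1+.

Both ions are complex: the cation is named first with the plain metal name, the anion second with the -ate form; each ion's ligands are alphabetised independently.
The complex cation is given as 1+; its ligand charges sum to -3, so Mo = +4.
A 1:1 salt means the anion carries the equal and opposite charge, 1−.
Anion: ligand charges sum to -3; for the ion to be 1−, Ru = +2.

dichloro(ethylenediamine)(glycinato)molybdenum(IV) triiodotris(pyridine)ruthenate(II)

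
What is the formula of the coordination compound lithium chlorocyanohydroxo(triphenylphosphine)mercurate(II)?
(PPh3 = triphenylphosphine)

Li[HgCl(CN)(OH)(PPh3)]

Ligands: 1 hydroxo (OH, -1), 1 chloro (Cl, -1), 1 triphenylphosphine (PPh3, neutral), 1 cyano (CN, -1). Ligand charge sum = -3.
With Hg in oxidation state +2, the complex ion is [Hg...]^1−.
Charge balance with lithium (+1) requires 1 complex ion per 1 lithium.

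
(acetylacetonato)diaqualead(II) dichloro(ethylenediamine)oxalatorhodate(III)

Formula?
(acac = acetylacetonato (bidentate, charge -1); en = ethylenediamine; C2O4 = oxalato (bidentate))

Cation [Pb…]: ligand charges -1, Pb(II) ⇒ ion charge 1+.
Anion [Rh…]: ligand charges -4, Rh(III) ⇒ ion charge 1−.
One 1+ cation balances one 1− anion.

[Pb(acac)(H2O)2][Rh(C2O4)Cl2(en)]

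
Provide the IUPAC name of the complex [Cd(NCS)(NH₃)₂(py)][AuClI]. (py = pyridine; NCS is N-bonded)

diammineisothiocyanato(pyridine)cadmium(II) chloroiodoaurate(I)

Cadmium is always +2 in its complexes; the cation's ligand charges sum to -1, so the complex cation is 1+.
A 1:1 salt means the anion carries the equal and opposite charge, 1−.
Anion: ligand charges sum to -2; for the ion to be 1−, Au = +1.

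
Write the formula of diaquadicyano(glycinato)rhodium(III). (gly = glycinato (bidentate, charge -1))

[Rh(CN)2(gly)(H2O)2]

Ligands: 2 cyano (CN, -1), 1 glycinato (gly, -1), 2 aqua (H2O, neutral). Ligand charge sum = -3.
With Rh in oxidation state +3, the complex ion is [Rh...].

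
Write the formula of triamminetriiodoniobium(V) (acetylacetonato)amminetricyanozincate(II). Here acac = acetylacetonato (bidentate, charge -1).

[NbI3(NH3)3][Zn(acac)(CN)3(NH3)]

Cation [Nb…]: ligand charges -3, Nb(V) ⇒ ion charge 2+.
Anion [Zn…]: ligand charges -4, Zn(II) ⇒ ion charge 2−.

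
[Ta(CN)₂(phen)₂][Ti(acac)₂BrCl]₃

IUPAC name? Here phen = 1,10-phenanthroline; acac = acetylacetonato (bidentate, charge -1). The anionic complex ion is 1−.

Both ions are complex: the cation is named first with the plain metal name, the anion second with the -ate form; each ion's ligands are alphabetised independently.
The complex anion is given as 1−; its ligand charges sum to -4, so Ti = +3.
With 3 anions per cation, the cation must be 3×1 = 3+.
Cation: ligand charges sum to -2; for the ion to be 3+, Ta = +5.

dicyanobis(1,10-phenanthroline)tantalum(V) bis(acetylacetonato)bromochlorotitanate(III)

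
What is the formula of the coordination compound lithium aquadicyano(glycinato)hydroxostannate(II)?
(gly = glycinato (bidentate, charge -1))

Ligands: 1 aqua (H2O, neutral), 2 cyano (CN, -1), 1 glycinato (gly, -1), 1 hydroxo (OH, -1). Ligand charge sum = -4.
With Sn in oxidation state +2, the complex ion is [Sn...]^2−.
Charge balance with lithium (+1) requires 1 complex ion per 2 lithium.

Li2[Sn(CN)2(gly)(H2O)(OH)]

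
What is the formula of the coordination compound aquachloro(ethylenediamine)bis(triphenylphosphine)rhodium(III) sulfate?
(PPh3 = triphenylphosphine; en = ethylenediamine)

Ligands: 2 triphenylphosphine (PPh3, neutral), 1 chloro (Cl, -1), 1 aqua (H2O, neutral), 1 ethylenediamine (en, neutral). Ligand charge sum = -1.
Charge balance with sulfate (-2) requires 1 complex ion per 1 sulfate.

[RhCl(en)(H2O)(PPh3)2]SO4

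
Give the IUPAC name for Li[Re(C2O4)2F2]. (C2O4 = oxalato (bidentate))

lithium difluorodioxalatorhenate(V)

The 1 lithium counter-ion carries a total charge of +1, so each complex ion is 1−.
Ligand charges: 2×oxalato (-2 each), 2×fluoro (-1 each); total -6. So Re + (-6) = 1−, giving Re = +5.
Ligands are named alphabetically: fluoro before oxalato.
The complex ion is anionic, so rhenium takes the -ate form rhenate(V).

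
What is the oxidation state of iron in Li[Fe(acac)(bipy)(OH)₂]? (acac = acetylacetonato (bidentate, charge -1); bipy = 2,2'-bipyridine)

+2

1 lithium outside the brackets (+1 each) → the complex ion is 1−.
Ligand charges: 1×acac = -1; 2×OH = -2; 1×bipy neutral; sum -3.
Fe + (-3) = 1− ⇒ Fe is +2.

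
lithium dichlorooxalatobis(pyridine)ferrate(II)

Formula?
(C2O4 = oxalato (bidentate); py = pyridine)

Ligands: 1 oxalato (C2O4, -2), 2 chloro (Cl, -1), 2 pyridine (py, neutral). Ligand charge sum = -4.
Charge balance with lithium (+1) requires 1 complex ion per 2 lithium.

Li2[Fe(C2O4)Cl2(py)2]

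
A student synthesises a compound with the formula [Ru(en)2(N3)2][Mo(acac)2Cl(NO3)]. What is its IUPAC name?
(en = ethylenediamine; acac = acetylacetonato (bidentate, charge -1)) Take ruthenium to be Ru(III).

Ru is given as +3; the cation's ligand charges sum to -2, so the complex cation is 1+.
A 1:1 salt means the anion carries the equal and opposite charge, 1−.
Anion: ligand charges sum to -4; for the ion to be 1−, Mo = +3.

diazidobis(ethylenediamine)ruthenium(III) bis(acetylacetonato)chloronitratomolybdate(III)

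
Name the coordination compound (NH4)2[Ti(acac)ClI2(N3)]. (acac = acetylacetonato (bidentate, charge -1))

The 2 ammonium counter-ions carry a total charge of +2, so each complex ion is 2−.
Ligand charges: 1×acetylacetonato (-1 each), 2×iodo (-1 each), 1×azido (-1 each), 1×chloro (-1 each); total -5. So Ti + (-5) = 2−, giving Ti = +3.
Ligands are named alphabetically: acetylacetonato before azido before chloro before iodo.
The complex ion is anionic, so titanium takes the -ate form titanate(III).

ammonium (acetylacetonato)azidochlorodiiodotitanate(III)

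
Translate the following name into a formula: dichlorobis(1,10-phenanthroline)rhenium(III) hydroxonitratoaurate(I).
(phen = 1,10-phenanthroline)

[ReCl2(phen)2][Au(NO3)(OH)]

Cation [Re…]: ligand charges -2, Re(III) ⇒ ion charge 1+.
Anion [Au…]: ligand charges -2, Au(I) ⇒ ion charge 1−.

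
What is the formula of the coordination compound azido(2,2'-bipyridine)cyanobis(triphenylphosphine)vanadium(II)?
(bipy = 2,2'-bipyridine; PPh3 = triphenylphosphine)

[V(bipy)(CN)(N3)(PPh3)2]

Ligands: 1 2,2'-bipyridine (bipy, neutral), 1 azido (N3, -1), 2 triphenylphosphine (PPh3, neutral), 1 cyano (CN, -1). Ligand charge sum = -2.
With V in oxidation state +2, the complex ion is [V...].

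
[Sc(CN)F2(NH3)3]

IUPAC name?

There is no counter-ion, so the complex is neutral overall.
Ligand charges: 2×fluoro (-1 each), 3×ammine (neutral), 1×cyano (-1 each); total -3. So Sc + (-3) = 0, giving Sc = +3.
Ligands are named alphabetically: ammine before cyano before fluoro.

triamminecyanodifluoroscandium(III)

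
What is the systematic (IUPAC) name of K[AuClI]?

The 1 potassium counter-ion carries a total charge of +1, so each complex ion is 1−.
Ligand charges: 1×iodo (-1 each), 1×chloro (-1 each); total -2. So Au + (-2) = 1−, giving Au = +1.
Ligands are named alphabetically: chloro before iodo.
The complex ion is anionic, so gold takes the -ate form aurate(I).

potassium chloroiodoaurate(I)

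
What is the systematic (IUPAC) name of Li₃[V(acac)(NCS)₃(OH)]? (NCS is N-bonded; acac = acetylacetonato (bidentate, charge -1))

lithium (acetylacetonato)hydroxotriisothiocyanatovanadate(II)

The 3 lithium counter-ions carry a total charge of +3, so each complex ion is 3−.
Ligand charges: 3×isothiocyanato (-1 each), 1×hydroxo (-1 each), 1×acetylacetonato (-1 each); total -5. So V + (-5) = 3−, giving V = +2.
Ligands are named alphabetically: acetylacetonato before hydroxo before isothiocyanato.
The complex ion is anionic, so vanadium takes the -ate form vanadate(II).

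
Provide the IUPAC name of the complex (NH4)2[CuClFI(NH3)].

ammonium amminechlorofluoroiodocuprate(I)

The 2 ammonium counter-ions carry a total charge of +2, so each complex ion is 2−.
Ligand charges: 1×fluoro (-1 each), 1×iodo (-1 each), 1×chloro (-1 each), 1×ammine (neutral); total -3. So Cu + (-3) = 2−, giving Cu = +1.
The complex ion is anionic, so copper takes the -ate form cuprate(I).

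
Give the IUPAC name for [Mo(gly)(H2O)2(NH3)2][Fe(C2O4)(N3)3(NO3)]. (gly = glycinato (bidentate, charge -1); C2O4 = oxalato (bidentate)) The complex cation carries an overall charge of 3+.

Both ions are complex: the cation is named first with the plain metal name, the anion second with the -ate form; each ion's ligands are alphabetised independently.
The complex cation is given as 3+; its ligand charges sum to -1, so Mo = +4.
A 1:1 salt means the anion carries the equal and opposite charge, 3−.
Anion: ligand charges sum to -6; for the ion to be 3−, Fe = +3.

diamminediaqua(glycinato)molybdenum(IV) triazidonitratooxalatoferrate(III)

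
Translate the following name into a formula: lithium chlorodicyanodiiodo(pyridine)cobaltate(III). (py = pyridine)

Li2[CoCl(CN)2I2(py)]

Ligands: 2 iodo (I, -1), 1 chloro (Cl, -1), 2 cyano (CN, -1), 1 pyridine (py, neutral). Ligand charge sum = -5.
With Co in oxidation state +3, the complex ion is [Co...]^2−.
Charge balance with lithium (+1) requires 1 complex ion per 2 lithium.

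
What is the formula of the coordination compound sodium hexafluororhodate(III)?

Ligands: 6 fluoro (F, -1). Ligand charge sum = -6.
Charge balance with sodium (+1) requires 1 complex ion per 3 sodium.

Na3[RhF6]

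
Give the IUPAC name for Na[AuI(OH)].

The 1 sodium counter-ion carries a total charge of +1, so each complex ion is 1−.
Ligand charges: 1×iodo (-1 each), 1×hydroxo (-1 each); total -2. So Au + (-2) = 1−, giving Au = +1.
The complex ion is anionic, so gold takes the -ate form aurate(I).

sodium hydroxoiodoaurate(I)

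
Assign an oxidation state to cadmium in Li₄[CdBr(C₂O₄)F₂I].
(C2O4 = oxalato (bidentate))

+2

4 lithium outside the brackets (+1 each) → the complex ion is 4−.
Ligand charges: 1×I = -1; 1×C2O4 = -2; 2×F = -2; 1×Br = -1; sum -6.
Cd + (-6) = 4− ⇒ Cd is +2.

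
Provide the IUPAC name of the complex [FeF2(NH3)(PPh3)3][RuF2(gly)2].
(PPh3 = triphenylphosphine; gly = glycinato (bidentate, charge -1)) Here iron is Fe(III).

Fe is given as +3; the cation's ligand charges sum to -2, so the complex cation is 1+.
A 1:1 salt means the anion carries the equal and opposite charge, 1−.
Anion: ligand charges sum to -4; for the ion to be 1−, Ru = +3.

amminedifluorotris(triphenylphosphine)iron(III) difluorobis(glycinato)ruthenate(III)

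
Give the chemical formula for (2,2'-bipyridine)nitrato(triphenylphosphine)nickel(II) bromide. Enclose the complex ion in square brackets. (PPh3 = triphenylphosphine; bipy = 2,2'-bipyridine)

[Ni(bipy)(NO3)(PPh3)]Br

Ligands: 1 nitrato (NO3, -1), 1 triphenylphosphine (PPh3, neutral), 1 2,2'-bipyridine (bipy, neutral). Ligand charge sum = -1.
Charge balance with bromide (-1) requires 1 complex ion per 1 bromide.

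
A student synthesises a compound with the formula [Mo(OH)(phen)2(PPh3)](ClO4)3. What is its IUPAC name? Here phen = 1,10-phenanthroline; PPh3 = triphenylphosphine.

The 3 perchlorate counter-ions carry a total charge of -3, so each complex ion is 3+.
Ligand charges: 2×1,10-phenanthroline (neutral), 1×triphenylphosphine (neutral), 1×hydroxo (-1 each); total -1. So Mo + (-1) = 3+, giving Mo = +4.
Ligands are named alphabetically: hydroxo before phenanthroline before triphenylphosphine.

hydroxobis(1,10-phenanthroline)(triphenylphosphine)molybdenum(IV) perchlorate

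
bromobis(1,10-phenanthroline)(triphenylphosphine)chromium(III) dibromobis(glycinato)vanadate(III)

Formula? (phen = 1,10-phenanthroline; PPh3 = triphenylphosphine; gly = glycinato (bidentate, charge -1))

Cation [Cr…]: ligand charges -1, Cr(III) ⇒ ion charge 2+.
Anion [V…]: ligand charges -4, V(III) ⇒ ion charge 1−.

[CrBr(phen)2(PPh3)][VBr2(gly)2]2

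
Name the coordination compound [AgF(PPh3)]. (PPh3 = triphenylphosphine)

fluoro(triphenylphosphine)silver(I)

There is no counter-ion, so the complex is neutral overall.
Ligand charges: 1×fluoro (-1 each), 1×triphenylphosphine (neutral); total -1. So Ag + (-1) = 0, giving Ag = +1.
Ligands are named alphabetically: fluoro before triphenylphosphine.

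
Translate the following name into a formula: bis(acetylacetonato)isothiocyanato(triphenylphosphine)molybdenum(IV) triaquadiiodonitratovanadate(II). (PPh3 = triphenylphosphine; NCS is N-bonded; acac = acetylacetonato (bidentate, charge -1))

[Mo(acac)2(NCS)(PPh3)][V(H2O)3I2(NO3)]

Cation [Mo…]: ligand charges -3, Mo(IV) ⇒ ion charge 1+.
Anion [V…]: ligand charges -3, V(II) ⇒ ion charge 1−.
One 1+ cation balances one 1− anion.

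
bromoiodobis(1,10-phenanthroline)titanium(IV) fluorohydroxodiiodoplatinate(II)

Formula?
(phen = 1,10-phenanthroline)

[TiBrI(phen)2][PtFI2(OH)]

Cation [Ti…]: ligand charges -2, Ti(IV) ⇒ ion charge 2+.
Anion [Pt…]: ligand charges -4, Pt(II) ⇒ ion charge 2−.
One 2+ cation balances one 2− anion.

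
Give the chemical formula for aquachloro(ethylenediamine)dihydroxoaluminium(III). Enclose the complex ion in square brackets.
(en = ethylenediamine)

[AlCl(en)(H2O)(OH)2]

Ligands: 1 ethylenediamine (en, neutral), 1 aqua (H2O, neutral), 2 hydroxo (OH, -1), 1 chloro (Cl, -1). Ligand charge sum = -3.
With Al in oxidation state +3, the complex ion is [Al...].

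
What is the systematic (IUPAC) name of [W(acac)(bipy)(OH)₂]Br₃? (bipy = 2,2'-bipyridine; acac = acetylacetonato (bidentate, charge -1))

(acetylacetonato)(2,2'-bipyridine)dihydroxotungsten(VI) bromide

The 3 bromide counter-ions carry a total charge of -3, so each complex ion is 3+.
Ligand charges: 1×2,2'-bipyridine (neutral), 1×acetylacetonato (-1 each), 2×hydroxo (-1 each); total -3. So W + (-3) = 3+, giving W = +6.
Ligands are named alphabetically: acetylacetonato before bipyridine before hydroxo.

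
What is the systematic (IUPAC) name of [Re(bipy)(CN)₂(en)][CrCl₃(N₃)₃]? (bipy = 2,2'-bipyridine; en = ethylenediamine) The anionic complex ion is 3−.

The complex anion is given as 3−; its ligand charges sum to -6, so Cr = +3.
A 1:1 salt means the cation carries the equal and opposite charge, 3+.
Cation: ligand charges sum to -2; for the ion to be 3+, Re = +5.

(2,2'-bipyridine)dicyano(ethylenediamine)rhenium(V) triazidotrichlorochromate(III)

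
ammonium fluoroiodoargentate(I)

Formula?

NH4[AgFI]

Ligands: 1 iodo (I, -1), 1 fluoro (F, -1). Ligand charge sum = -2.
With Ag in oxidation state +1, the complex ion is [Ag...]^1−.
Charge balance with ammonium (+1) requires 1 complex ion per 1 ammonium.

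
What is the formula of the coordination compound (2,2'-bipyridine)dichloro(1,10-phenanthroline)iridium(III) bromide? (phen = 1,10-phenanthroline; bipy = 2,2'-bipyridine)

[Ir(bipy)Cl2(phen)]Br

Ligands: 1 1,10-phenanthroline (phen, neutral), 1 2,2'-bipyridine (bipy, neutral), 2 chloro (Cl, -1). Ligand charge sum = -2.
With Ir in oxidation state +3, the complex ion is [Ir...]^1+.
Charge balance with bromide (-1) requires 1 complex ion per 1 bromide.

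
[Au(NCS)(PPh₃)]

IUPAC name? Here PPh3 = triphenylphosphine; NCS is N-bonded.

isothiocyanato(triphenylphosphine)gold(I)

There is no counter-ion, so the complex is neutral overall.
Ligand charges: 1×triphenylphosphine (neutral), 1×isothiocyanato (-1 each); total -1. So Au + (-1) = 0, giving Au = +1.
Ligands are named alphabetically: isothiocyanato before triphenylphosphine.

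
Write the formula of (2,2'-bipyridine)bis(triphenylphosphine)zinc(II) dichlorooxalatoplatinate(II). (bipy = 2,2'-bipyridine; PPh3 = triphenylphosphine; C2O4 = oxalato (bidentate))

Cation [Zn…]: ligand charges 0, Zn(II) ⇒ ion charge 2+.
Anion [Pt…]: ligand charges -4, Pt(II) ⇒ ion charge 2−.
One 2+ cation balances one 2− anion.

[Zn(bipy)(PPh3)2][Pt(C2O4)Cl2]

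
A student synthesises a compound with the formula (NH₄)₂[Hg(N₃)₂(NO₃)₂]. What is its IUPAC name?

The 2 ammonium counter-ions carry a total charge of +2, so each complex ion is 2−.
Ligand charges: 2×azido (-1 each), 2×nitrato (-1 each); total -4. So Hg + (-4) = 2−, giving Hg = +2.
Ligands are named alphabetically: azido before nitrato.
The complex ion is anionic, so mercury takes the -ate form mercurate(II).

ammonium diazidodinitratomercurate(II)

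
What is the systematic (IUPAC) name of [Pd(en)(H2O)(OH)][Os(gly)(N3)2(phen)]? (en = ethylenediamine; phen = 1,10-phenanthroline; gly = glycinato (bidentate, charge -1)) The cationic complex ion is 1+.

Both ions are complex: the cation is named first with the plain metal name, the anion second with the -ate form; each ion's ligands are alphabetised independently.
The complex cation is given as 1+; its ligand charges sum to -1, so Pd = +2.
A 1:1 salt means the anion carries the equal and opposite charge, 1−.
Anion: ligand charges sum to -3; for the ion to be 1−, Os = +2.

aqua(ethylenediamine)hydroxopalladium(II) diazido(glycinato)(1,10-phenanthroline)osmate(II)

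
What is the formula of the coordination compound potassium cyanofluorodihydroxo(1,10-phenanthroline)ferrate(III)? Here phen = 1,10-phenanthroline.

K[Fe(CN)F(OH)2(phen)]

Ligands: 1 fluoro (F, -1), 1 1,10-phenanthroline (phen, neutral), 2 hydroxo (OH, -1), 1 cyano (CN, -1). Ligand charge sum = -4.
Charge balance with potassium (+1) requires 1 complex ion per 1 potassium.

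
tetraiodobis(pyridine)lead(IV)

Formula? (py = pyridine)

Ligands: 4 iodo (I, -1), 2 pyridine (py, neutral). Ligand charge sum = -4.
With Pb in oxidation state +4, the complex ion is [Pb...].

[PbI4(py)2]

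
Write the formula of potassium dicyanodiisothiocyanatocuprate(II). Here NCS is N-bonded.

Ligands: 2 isothiocyanato (NCS, -1), 2 cyano (CN, -1). Ligand charge sum = -4.
With Cu in oxidation state +2, the complex ion is [Cu...]^2−.
Charge balance with potassium (+1) requires 1 complex ion per 2 potassium.

K2[Cu(CN)2(NCS)2]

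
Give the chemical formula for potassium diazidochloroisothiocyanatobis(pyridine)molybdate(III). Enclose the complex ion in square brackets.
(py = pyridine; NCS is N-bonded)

K[MoCl(N3)2(NCS)(py)2]

Ligands: 2 pyridine (py, neutral), 1 chloro (Cl, -1), 2 azido (N3, -1), 1 isothiocyanato (NCS, -1). Ligand charge sum = -4.
Charge balance with potassium (+1) requires 1 complex ion per 1 potassium.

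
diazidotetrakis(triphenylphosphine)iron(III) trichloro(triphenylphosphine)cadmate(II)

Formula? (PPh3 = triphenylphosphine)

Cation [Fe…]: ligand charges -2, Fe(III) ⇒ ion charge 1+.
Anion [Cd…]: ligand charges -3, Cd(II) ⇒ ion charge 1−.
One 1+ cation balances one 1− anion.

[Fe(N3)2(PPh3)4][CdCl3(PPh3)]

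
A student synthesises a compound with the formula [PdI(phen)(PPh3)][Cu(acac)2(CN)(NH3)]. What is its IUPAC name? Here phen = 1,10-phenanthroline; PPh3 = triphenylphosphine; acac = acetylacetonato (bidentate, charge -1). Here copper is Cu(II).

iodo(1,10-phenanthroline)(triphenylphosphine)palladium(II) bis(acetylacetonato)amminecyanocuprate(II)

Both ions are complex: the cation is named first with the plain metal name, the anion second with the -ate form; each ion's ligands are alphabetised independently.
Cu is given as +2; the anion's ligand charges sum to -3, so the complex anion is 1−.
A 1:1 salt means the cation carries the equal and opposite charge, 1+.
Cation: ligand charges sum to -1; for the ion to be 1+, Pd = +2.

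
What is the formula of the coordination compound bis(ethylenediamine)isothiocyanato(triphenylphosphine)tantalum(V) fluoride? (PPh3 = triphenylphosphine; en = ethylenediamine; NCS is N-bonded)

[Ta(en)2(NCS)(PPh3)]F4

Ligands: 1 triphenylphosphine (PPh3, neutral), 2 ethylenediamine (en, neutral), 1 isothiocyanato (NCS, -1). Ligand charge sum = -1.
With Ta in oxidation state +5, the complex ion is [Ta...]^4+.
Charge balance with fluoride (-1) requires 1 complex ion per 4 fluoride.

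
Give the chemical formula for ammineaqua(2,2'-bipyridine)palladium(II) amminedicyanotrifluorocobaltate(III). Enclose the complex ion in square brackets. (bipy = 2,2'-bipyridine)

[Pd(bipy)(H2O)(NH3)][Co(CN)2F3(NH3)]

Cation [Pd…]: ligand charges 0, Pd(II) ⇒ ion charge 2+.
Anion [Co…]: ligand charges -5, Co(III) ⇒ ion charge 2−.
One 2+ cation balances one 2− anion.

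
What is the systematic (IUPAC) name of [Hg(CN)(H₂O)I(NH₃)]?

There is no counter-ion, so the complex is neutral overall.
Ligand charges: 1×aqua (neutral), 1×cyano (-1 each), 1×ammine (neutral), 1×iodo (-1 each); total -2. So Hg + (-2) = 0, giving Hg = +2.
Ligands are named alphabetically: ammine before aqua before cyano before iodo.

ammineaquacyanoiodomercury(II)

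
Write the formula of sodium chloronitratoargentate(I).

Na[AgCl(NO3)]

Ligands: 1 chloro (Cl, -1), 1 nitrato (NO3, -1). Ligand charge sum = -2.
With Ag in oxidation state +1, the complex ion is [Ag...]^1−.
Charge balance with sodium (+1) requires 1 complex ion per 1 sodium.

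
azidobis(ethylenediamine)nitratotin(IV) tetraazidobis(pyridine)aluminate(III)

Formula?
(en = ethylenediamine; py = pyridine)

Cation [Sn…]: ligand charges -2, Sn(IV) ⇒ ion charge 2+.
Anion [Al…]: ligand charges -4, Al(III) ⇒ ion charge 1−.

[Sn(en)2(N3)(NO3)][Al(N3)4(py)2]2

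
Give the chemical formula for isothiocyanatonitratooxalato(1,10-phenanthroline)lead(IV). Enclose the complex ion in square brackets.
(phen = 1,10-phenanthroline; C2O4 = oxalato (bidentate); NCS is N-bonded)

[Pb(C2O4)(NCS)(NO3)(phen)]

Ligands: 1 1,10-phenanthroline (phen, neutral), 1 oxalato (C2O4, -2), 1 nitrato (NO3, -1), 1 isothiocyanato (NCS, -1). Ligand charge sum = -4.
With Pb in oxidation state +4, the complex ion is [Pb...].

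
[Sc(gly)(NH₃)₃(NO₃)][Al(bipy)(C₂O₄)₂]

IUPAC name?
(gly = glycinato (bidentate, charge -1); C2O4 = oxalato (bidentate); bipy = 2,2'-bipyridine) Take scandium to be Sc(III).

triammine(glycinato)nitratoscandium(III) (2,2'-bipyridine)dioxalatoaluminate(III)

Both ions are complex: the cation is named first with the plain metal name, the anion second with the -ate form; each ion's ligands are alphabetised independently.
Sc is given as +3; the cation's ligand charges sum to -2, so the complex cation is 1+.
A 1:1 salt means the anion carries the equal and opposite charge, 1−.
Anion: ligand charges sum to -4; for the ion to be 1−, Al = +3.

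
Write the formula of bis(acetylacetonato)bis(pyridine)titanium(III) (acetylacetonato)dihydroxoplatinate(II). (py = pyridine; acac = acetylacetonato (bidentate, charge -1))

Cation [Ti…]: ligand charges -2, Ti(III) ⇒ ion charge 1+.
Anion [Pt…]: ligand charges -3, Pt(II) ⇒ ion charge 1−.
One 1+ cation balances one 1− anion.

[Ti(acac)2(py)2][Pt(acac)(OH)2]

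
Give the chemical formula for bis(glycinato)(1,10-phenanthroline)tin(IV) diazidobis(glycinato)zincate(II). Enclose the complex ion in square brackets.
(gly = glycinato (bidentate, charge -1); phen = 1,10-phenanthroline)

Cation [Sn…]: ligand charges -2, Sn(IV) ⇒ ion charge 2+.
Anion [Zn…]: ligand charges -4, Zn(II) ⇒ ion charge 2−.

[Sn(gly)2(phen)][Zn(gly)2(N3)2]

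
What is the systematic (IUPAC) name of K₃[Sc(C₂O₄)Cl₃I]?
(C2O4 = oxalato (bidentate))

The 3 potassium counter-ions carry a total charge of +3, so each complex ion is 3−.
Ligand charges: 1×oxalato (-2 each), 3×chloro (-1 each), 1×iodo (-1 each); total -6. So Sc + (-6) = 3−, giving Sc = +3.
Ligands are named alphabetically: chloro before iodo before oxalato.
The complex ion is anionic, so scandium takes the -ate form scandate(III).

potassium trichloroiodooxalatoscandate(III)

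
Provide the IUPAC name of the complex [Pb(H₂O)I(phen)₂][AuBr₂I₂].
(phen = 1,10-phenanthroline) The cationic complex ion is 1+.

aquaiodobis(1,10-phenanthroline)lead(II) dibromodiiodoaurate(III)

The complex cation is given as 1+; its ligand charges sum to -1, so Pb = +2.
A 1:1 salt means the anion carries the equal and opposite charge, 1−.
Anion: ligand charges sum to -4; for the ion to be 1−, Au = +3.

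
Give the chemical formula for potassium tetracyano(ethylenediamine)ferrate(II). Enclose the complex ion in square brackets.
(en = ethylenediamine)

Ligands: 4 cyano (CN, -1), 1 ethylenediamine (en, neutral). Ligand charge sum = -4.
With Fe in oxidation state +2, the complex ion is [Fe...]^2−.
Charge balance with potassium (+1) requires 1 complex ion per 2 potassium.

K2[Fe(CN)4(en)]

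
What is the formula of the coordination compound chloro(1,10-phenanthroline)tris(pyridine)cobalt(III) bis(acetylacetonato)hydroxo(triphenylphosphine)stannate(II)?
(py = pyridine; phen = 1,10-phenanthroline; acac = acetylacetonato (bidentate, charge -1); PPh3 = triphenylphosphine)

[CoCl(phen)(py)3][Sn(acac)2(OH)(PPh3)]2

Cation [Co…]: ligand charges -1, Co(III) ⇒ ion charge 2+.
Anion [Sn…]: ligand charges -3, Sn(II) ⇒ ion charge 1−.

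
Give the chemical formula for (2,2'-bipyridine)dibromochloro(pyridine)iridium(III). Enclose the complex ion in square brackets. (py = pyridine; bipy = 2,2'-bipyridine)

Ligands: 1 chloro (Cl, -1), 1 pyridine (py, neutral), 2 bromo (Br, -1), 1 2,2'-bipyridine (bipy, neutral). Ligand charge sum = -3.
With Ir in oxidation state +3, the complex ion is [Ir...].

[Ir(bipy)Br2Cl(py)]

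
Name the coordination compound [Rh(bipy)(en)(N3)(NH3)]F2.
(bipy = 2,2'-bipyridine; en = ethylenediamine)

ammineazido(2,2'-bipyridine)(ethylenediamine)rhodium(III) fluoride

The 2 fluoride counter-ions carry a total charge of -2, so each complex ion is 2+.
Ligand charges: 1×ammine (neutral), 1×2,2'-bipyridine (neutral), 1×azido (-1 each), 1×ethylenediamine (neutral); total -1. So Rh + (-1) = 2+, giving Rh = +3.
Ligands are named alphabetically: ammine before azido before bipyridine before ethylenediamine.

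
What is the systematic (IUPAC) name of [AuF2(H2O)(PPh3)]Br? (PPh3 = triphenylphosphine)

aquadifluoro(triphenylphosphine)gold(III) bromide

The 1 bromide counter-ion carries a total charge of -1, so each complex ion is 1+.
Ligand charges: 1×triphenylphosphine (neutral), 2×fluoro (-1 each), 1×aqua (neutral); total -2. So Au + (-2) = 1+, giving Au = +3.
Ligands are named alphabetically: aqua before fluoro before triphenylphosphine.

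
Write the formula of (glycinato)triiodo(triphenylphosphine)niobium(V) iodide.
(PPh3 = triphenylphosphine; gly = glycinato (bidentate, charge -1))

Ligands: 1 triphenylphosphine (PPh3, neutral), 3 iodo (I, -1), 1 glycinato (gly, -1). Ligand charge sum = -4.
Charge balance with iodide (-1) requires 1 complex ion per 1 iodide.

[Nb(gly)I3(PPh3)]I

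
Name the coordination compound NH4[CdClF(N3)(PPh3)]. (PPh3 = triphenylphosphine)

The 1 ammonium counter-ion carries a total charge of +1, so each complex ion is 1−.
Ligand charges: 1×fluoro (-1 each), 1×azido (-1 each), 1×chloro (-1 each), 1×triphenylphosphine (neutral); total -3. So Cd + (-3) = 1−, giving Cd = +2.
The complex ion is anionic, so cadmium takes the -ate form cadmate(II).

ammonium azidochlorofluoro(triphenylphosphine)cadmate(II)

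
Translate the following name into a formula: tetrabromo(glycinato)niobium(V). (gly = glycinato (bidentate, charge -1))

Ligands: 4 bromo (Br, -1), 1 glycinato (gly, -1). Ligand charge sum = -5.
With Nb in oxidation state +5, the complex ion is [Nb...].

[NbBr4(gly)]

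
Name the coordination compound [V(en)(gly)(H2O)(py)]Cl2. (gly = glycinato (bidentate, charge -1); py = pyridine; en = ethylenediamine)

aqua(ethylenediamine)(glycinato)(pyridine)vanadium(III) chloride

The 2 chloride counter-ions carry a total charge of -2, so each complex ion is 2+.
Ligand charges: 1×aqua (neutral), 1×glycinato (-1 each), 1×pyridine (neutral), 1×ethylenediamine (neutral); total -1. So V + (-1) = 2+, giving V = +3.
Ligands are named alphabetically: aqua before ethylenediamine before glycinato before pyridine.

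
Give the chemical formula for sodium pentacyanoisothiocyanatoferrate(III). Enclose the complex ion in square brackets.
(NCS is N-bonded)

Na3[Fe(CN)5(NCS)]

Ligands: 5 cyano (CN, -1), 1 isothiocyanato (NCS, -1). Ligand charge sum = -6.
Charge balance with sodium (+1) requires 1 complex ion per 3 sodium.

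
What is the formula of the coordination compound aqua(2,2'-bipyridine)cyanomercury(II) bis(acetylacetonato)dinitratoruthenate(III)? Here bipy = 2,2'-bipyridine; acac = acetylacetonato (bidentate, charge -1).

[Hg(bipy)(CN)(H2O)][Ru(acac)2(NO3)2]

Cation [Hg…]: ligand charges -1, Hg(II) ⇒ ion charge 1+.
Anion [Ru…]: ligand charges -4, Ru(III) ⇒ ion charge 1−.
One 1+ cation balances one 1− anion.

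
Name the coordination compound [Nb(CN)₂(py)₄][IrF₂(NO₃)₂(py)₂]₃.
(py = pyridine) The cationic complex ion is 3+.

dicyanotetrakis(pyridine)niobium(V) difluorodinitratobis(pyridine)iridate(III)

The complex cation is given as 3+; its ligand charges sum to -2, so Nb = +5.
With 3 anions per cation, each anion must be 3/3 = 1−.
Anion: ligand charges sum to -4; for the ion to be 1−, Ir = +3.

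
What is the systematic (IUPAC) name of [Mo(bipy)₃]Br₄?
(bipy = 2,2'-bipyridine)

The 4 bromide counter-ions carry a total charge of -4, so each complex ion is 4+.
Ligand charges: 3×2,2'-bipyridine (neutral); total 0. So Mo + (0) = 4+, giving Mo = +4.

tris(2,2'-bipyridine)molybdenum(IV) bromide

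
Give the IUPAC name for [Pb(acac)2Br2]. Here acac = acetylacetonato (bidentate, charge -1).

bis(acetylacetonato)dibromolead(IV)

There is no counter-ion, so the complex is neutral overall.
Ligand charges: 2×acetylacetonato (-1 each), 2×bromo (-1 each); total -4. So Pb + (-4) = 0, giving Pb = +4.
Ligands are named alphabetically: acetylacetonato before bromo.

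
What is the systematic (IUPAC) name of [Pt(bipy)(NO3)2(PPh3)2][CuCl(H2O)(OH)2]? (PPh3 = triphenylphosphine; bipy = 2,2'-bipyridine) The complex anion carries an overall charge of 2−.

(2,2'-bipyridine)dinitratobis(triphenylphosphine)platinum(IV) aquachlorodihydroxocuprate(I)

Both ions are complex: the cation is named first with the plain metal name, the anion second with the -ate form; each ion's ligands are alphabetised independently.
The complex anion is given as 2−; its ligand charges sum to -3, so Cu = +1.
A 1:1 salt means the cation carries the equal and opposite charge, 2+.
Cation: ligand charges sum to -2; for the ion to be 2+, Pt = +4.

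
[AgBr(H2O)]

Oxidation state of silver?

No counter-ion: the bracketed complex is neutral.
Ligand charges: 1×Br = -1; 1×H2O neutral; sum -1.
Ag + (-1) = 0 ⇒ Ag is +1.

+1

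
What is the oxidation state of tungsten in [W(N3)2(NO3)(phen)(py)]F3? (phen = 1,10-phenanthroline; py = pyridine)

3 fluoride outside the brackets (-1 each) → the complex ion is 3+.
Ligand charges: 1×NO3 = -1; 2×N3 = -2; 1×phen neutral; 1×py neutral; sum -3.
W + (-3) = 3+ ⇒ W is +6.

+6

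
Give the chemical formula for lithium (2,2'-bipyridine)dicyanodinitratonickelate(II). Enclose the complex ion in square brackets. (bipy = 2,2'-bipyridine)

Li2[Ni(bipy)(CN)2(NO3)2]

Ligands: 2 nitrato (NO3, -1), 2 cyano (CN, -1), 1 2,2'-bipyridine (bipy, neutral). Ligand charge sum = -4.
Charge balance with lithium (+1) requires 1 complex ion per 2 lithium.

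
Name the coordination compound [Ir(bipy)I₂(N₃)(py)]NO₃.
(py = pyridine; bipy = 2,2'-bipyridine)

The 1 nitrate counter-ion carries a total charge of -1, so each complex ion is 1+.
Ligand charges: 1×azido (-1 each), 2×iodo (-1 each), 1×pyridine (neutral), 1×2,2'-bipyridine (neutral); total -3. So Ir + (-3) = 1+, giving Ir = +4.
Ligands are named alphabetically: azido before bipyridine before iodo before pyridine.

azido(2,2'-bipyridine)diiodo(pyridine)iridium(IV) nitrate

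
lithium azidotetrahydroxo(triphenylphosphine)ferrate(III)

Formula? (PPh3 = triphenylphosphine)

Ligands: 1 triphenylphosphine (PPh3, neutral), 1 azido (N3, -1), 4 hydroxo (OH, -1). Ligand charge sum = -5.
With Fe in oxidation state +3, the complex ion is [Fe...]^2−.
Charge balance with lithium (+1) requires 1 complex ion per 2 lithium.

Li2[Fe(N3)(OH)4(PPh3)]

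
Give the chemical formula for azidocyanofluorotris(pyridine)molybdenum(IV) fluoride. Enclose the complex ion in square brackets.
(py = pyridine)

Ligands: 1 cyano (CN, -1), 1 azido (N3, -1), 3 pyridine (py, neutral), 1 fluoro (F, -1). Ligand charge sum = -3.
Charge balance with fluoride (-1) requires 1 complex ion per 1 fluoride.

[Mo(CN)F(N3)(py)3]F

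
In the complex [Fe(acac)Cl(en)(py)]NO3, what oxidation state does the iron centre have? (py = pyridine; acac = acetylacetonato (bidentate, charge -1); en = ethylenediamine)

+3

1 nitrate outside the brackets (-1 each) → the complex ion is 1+.
Ligand charges: 1×py neutral; 1×acac = -1; 1×Cl = -1; 1×en neutral; sum -2.
Fe + (-2) = 1+ ⇒ Fe is +3.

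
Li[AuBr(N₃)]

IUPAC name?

lithium azidobromoaurate(I)

The 1 lithium counter-ion carries a total charge of +1, so each complex ion is 1−.
Ligand charges: 1×azido (-1 each), 1×bromo (-1 each); total -2. So Au + (-2) = 1−, giving Au = +1.
Ligands are named alphabetically: azido before bromo.
The complex ion is anionic, so gold takes the -ate form aurate(I).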